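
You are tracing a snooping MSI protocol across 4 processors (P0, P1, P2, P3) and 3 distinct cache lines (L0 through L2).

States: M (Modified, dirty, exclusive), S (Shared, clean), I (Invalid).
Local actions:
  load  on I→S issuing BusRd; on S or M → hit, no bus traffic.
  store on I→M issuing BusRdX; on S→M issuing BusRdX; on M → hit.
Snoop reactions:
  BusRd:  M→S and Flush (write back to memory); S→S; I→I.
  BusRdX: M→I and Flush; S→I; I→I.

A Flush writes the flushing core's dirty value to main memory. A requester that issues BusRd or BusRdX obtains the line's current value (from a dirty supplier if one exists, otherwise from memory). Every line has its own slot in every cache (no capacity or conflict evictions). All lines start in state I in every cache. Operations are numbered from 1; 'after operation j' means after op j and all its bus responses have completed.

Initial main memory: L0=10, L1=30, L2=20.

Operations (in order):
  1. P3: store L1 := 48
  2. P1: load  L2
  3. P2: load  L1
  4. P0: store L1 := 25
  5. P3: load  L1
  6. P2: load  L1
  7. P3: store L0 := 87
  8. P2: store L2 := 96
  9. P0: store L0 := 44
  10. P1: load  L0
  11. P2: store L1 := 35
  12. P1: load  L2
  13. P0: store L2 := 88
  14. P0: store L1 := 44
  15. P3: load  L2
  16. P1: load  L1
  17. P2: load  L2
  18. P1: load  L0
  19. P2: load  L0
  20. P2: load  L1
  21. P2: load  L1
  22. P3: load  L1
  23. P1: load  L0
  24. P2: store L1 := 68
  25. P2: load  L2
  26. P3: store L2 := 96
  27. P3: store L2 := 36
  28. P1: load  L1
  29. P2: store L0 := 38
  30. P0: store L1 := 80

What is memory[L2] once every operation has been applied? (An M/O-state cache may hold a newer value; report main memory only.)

memory[L2] = 88

1. P3: store L1 := 48  bus=[BusRdX]  L1: P0=I P1=I P2=I P3=M  mem[L1]=30
2. P1: load  L2  bus=[BusRd]  L2: P0=I P1=S P2=I P3=I  mem[L2]=20
3. P2: load  L1  bus=[BusRd,Flush]  L1: P0=I P1=I P2=S P3=S  mem[L1]=48
4. P0: store L1 := 25  bus=[BusRdX]  L1: P0=M P1=I P2=I P3=I  mem[L1]=48
5. P3: load  L1  bus=[BusRd,Flush]  L1: P0=S P1=I P2=I P3=S  mem[L1]=25
6. P2: load  L1  bus=[BusRd]  L1: P0=S P1=I P2=S P3=S  mem[L1]=25
7. P3: store L0 := 87  bus=[BusRdX]  L0: P0=I P1=I P2=I P3=M  mem[L0]=10
8. P2: store L2 := 96  bus=[BusRdX]  L2: P0=I P1=I P2=M P3=I  mem[L2]=20
9. P0: store L0 := 44  bus=[BusRdX,Flush]  L0: P0=M P1=I P2=I P3=I  mem[L0]=87
10. P1: load  L0  bus=[BusRd,Flush]  L0: P0=S P1=S P2=I P3=I  mem[L0]=44
11. P2: store L1 := 35  bus=[BusRdX]  L1: P0=I P1=I P2=M P3=I  mem[L1]=25
12. P1: load  L2  bus=[BusRd,Flush]  L2: P0=I P1=S P2=S P3=I  mem[L2]=96
13. P0: store L2 := 88  bus=[BusRdX]  L2: P0=M P1=I P2=I P3=I  mem[L2]=96
14. P0: store L1 := 44  bus=[BusRdX,Flush]  L1: P0=M P1=I P2=I P3=I  mem[L1]=35
15. P3: load  L2  bus=[BusRd,Flush]  L2: P0=S P1=I P2=I P3=S  mem[L2]=88
16. P1: load  L1  bus=[BusRd,Flush]  L1: P0=S P1=S P2=I P3=I  mem[L1]=44
17. P2: load  L2  bus=[BusRd]  L2: P0=S P1=I P2=S P3=S  mem[L2]=88
18. P1: load  L0  bus=[-]  L0: P0=S P1=S P2=I P3=I  mem[L0]=44
19. P2: load  L0  bus=[BusRd]  L0: P0=S P1=S P2=S P3=I  mem[L0]=44
20. P2: load  L1  bus=[BusRd]  L1: P0=S P1=S P2=S P3=I  mem[L1]=44
21. P2: load  L1  bus=[-]  L1: P0=S P1=S P2=S P3=I  mem[L1]=44
22. P3: load  L1  bus=[BusRd]  L1: P0=S P1=S P2=S P3=S  mem[L1]=44
23. P1: load  L0  bus=[-]  L0: P0=S P1=S P2=S P3=I  mem[L0]=44
24. P2: store L1 := 68  bus=[BusRdX]  L1: P0=I P1=I P2=M P3=I  mem[L1]=44
25. P2: load  L2  bus=[-]  L2: P0=S P1=I P2=S P3=S  mem[L2]=88
26. P3: store L2 := 96  bus=[BusRdX]  L2: P0=I P1=I P2=I P3=M  mem[L2]=88
27. P3: store L2 := 36  bus=[-]  L2: P0=I P1=I P2=I P3=M  mem[L2]=88
28. P1: load  L1  bus=[BusRd,Flush]  L1: P0=I P1=S P2=S P3=I  mem[L1]=68
29. P2: store L0 := 38  bus=[BusRdX]  L0: P0=I P1=I P2=M P3=I  mem[L0]=44
30. P0: store L1 := 80  bus=[BusRdX]  L1: P0=M P1=I P2=I P3=I  mem[L1]=68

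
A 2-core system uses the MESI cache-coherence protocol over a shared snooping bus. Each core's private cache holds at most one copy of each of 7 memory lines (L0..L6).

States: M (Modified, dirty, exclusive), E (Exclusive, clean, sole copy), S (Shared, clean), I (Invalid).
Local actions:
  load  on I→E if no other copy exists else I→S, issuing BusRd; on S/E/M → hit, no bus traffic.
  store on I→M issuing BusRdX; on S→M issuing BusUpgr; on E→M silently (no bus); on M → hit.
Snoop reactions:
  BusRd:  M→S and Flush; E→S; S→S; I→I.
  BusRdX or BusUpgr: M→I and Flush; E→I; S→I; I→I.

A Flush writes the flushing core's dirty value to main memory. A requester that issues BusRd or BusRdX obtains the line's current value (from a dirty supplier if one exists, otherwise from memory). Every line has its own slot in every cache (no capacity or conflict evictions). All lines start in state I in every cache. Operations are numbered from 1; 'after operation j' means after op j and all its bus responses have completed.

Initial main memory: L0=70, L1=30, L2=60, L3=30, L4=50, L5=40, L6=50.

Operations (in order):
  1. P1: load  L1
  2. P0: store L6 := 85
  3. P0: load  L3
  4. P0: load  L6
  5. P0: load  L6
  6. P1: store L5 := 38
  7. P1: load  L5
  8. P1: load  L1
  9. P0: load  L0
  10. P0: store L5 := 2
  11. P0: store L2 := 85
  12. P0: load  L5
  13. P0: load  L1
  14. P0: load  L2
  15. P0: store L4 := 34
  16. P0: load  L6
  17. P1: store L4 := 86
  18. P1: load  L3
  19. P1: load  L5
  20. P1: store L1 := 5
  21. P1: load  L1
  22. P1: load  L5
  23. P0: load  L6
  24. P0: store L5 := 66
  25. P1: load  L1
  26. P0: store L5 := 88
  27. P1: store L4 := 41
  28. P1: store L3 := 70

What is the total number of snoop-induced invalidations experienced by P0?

step 1: P1: load  L1  ⟶  IE  (L1)  txn=BusRd  M[L1]=30
step 2: P0: store L6 := 85  ⟶  MI  (L6)  txn=BusRdX  M[L6]=50
step 3: P0: load  L3  ⟶  EI  (L3)  txn=BusRd  M[L3]=30
step 4: P0: load  L6  ⟶  MI  (L6)  txn=∅  M[L6]=50
step 5: P0: load  L6  ⟶  MI  (L6)  txn=∅  M[L6]=50
step 6: P1: store L5 := 38  ⟶  IM  (L5)  txn=BusRdX  M[L5]=40
step 7: P1: load  L5  ⟶  IM  (L5)  txn=∅  M[L5]=40
step 8: P1: load  L1  ⟶  IE  (L1)  txn=∅  M[L1]=30
step 9: P0: load  L0  ⟶  EI  (L0)  txn=BusRd  M[L0]=70
step 10: P0: store L5 := 2  ⟶  MI  (L5)  txn=BusRdX+Flush  M[L5]=38
step 11: P0: store L2 := 85  ⟶  MI  (L2)  txn=BusRdX  M[L2]=60
step 12: P0: load  L5  ⟶  MI  (L5)  txn=∅  M[L5]=38
step 13: P0: load  L1  ⟶  SS  (L1)  txn=BusRd  M[L1]=30
step 14: P0: load  L2  ⟶  MI  (L2)  txn=∅  M[L2]=60
step 15: P0: store L4 := 34  ⟶  MI  (L4)  txn=BusRdX  M[L4]=50
step 16: P0: load  L6  ⟶  MI  (L6)  txn=∅  M[L6]=50
step 17: P1: store L4 := 86  ⟶  IM  (L4)  txn=BusRdX+Flush  M[L4]=34
step 18: P1: load  L3  ⟶  SS  (L3)  txn=BusRd  M[L3]=30
step 19: P1: load  L5  ⟶  SS  (L5)  txn=BusRd+Flush  M[L5]=2
step 20: P1: store L1 := 5  ⟶  IM  (L1)  txn=BusUpgr  M[L1]=30
step 21: P1: load  L1  ⟶  IM  (L1)  txn=∅  M[L1]=30
step 22: P1: load  L5  ⟶  SS  (L5)  txn=∅  M[L5]=2
step 23: P0: load  L6  ⟶  MI  (L6)  txn=∅  M[L6]=50
step 24: P0: store L5 := 66  ⟶  MI  (L5)  txn=BusUpgr  M[L5]=2
step 25: P1: load  L1  ⟶  IM  (L1)  txn=∅  M[L1]=30
step 26: P0: store L5 := 88  ⟶  MI  (L5)  txn=∅  M[L5]=2
step 27: P1: store L4 := 41  ⟶  IM  (L4)  txn=∅  M[L4]=34
step 28: P1: store L3 := 70  ⟶  IM  (L3)  txn=BusUpgr  M[L3]=30

invalidations = 3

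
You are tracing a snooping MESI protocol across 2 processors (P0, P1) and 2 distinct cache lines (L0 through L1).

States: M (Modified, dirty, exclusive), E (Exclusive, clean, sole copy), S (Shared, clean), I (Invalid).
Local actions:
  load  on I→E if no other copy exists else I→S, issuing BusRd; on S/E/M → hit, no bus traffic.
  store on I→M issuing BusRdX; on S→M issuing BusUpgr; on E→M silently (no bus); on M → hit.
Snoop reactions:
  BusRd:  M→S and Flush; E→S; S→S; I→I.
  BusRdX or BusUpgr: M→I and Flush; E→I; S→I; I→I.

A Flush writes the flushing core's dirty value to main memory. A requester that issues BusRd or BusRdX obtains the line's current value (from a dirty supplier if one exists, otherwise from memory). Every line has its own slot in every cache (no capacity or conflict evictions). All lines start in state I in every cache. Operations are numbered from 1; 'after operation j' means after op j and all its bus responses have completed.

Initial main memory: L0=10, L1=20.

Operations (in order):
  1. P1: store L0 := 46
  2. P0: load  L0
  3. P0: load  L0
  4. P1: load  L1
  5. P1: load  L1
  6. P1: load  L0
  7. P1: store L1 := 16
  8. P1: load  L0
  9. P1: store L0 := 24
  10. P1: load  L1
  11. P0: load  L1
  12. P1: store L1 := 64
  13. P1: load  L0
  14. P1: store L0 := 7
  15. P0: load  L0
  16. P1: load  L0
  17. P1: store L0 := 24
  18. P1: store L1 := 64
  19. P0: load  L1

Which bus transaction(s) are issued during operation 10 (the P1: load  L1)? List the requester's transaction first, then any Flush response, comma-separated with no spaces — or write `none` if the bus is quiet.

1. P1: store L0 := 46  bus=[BusRdX]  L0: P0=I P1=M  mem[L0]=10
2. P0: load  L0  bus=[BusRd,Flush]  L0: P0=S P1=S  mem[L0]=46
3. P0: load  L0  bus=[-]  L0: P0=S P1=S  mem[L0]=46
4. P1: load  L1  bus=[BusRd]  L1: P0=I P1=E  mem[L1]=20
5. P1: load  L1  bus=[-]  L1: P0=I P1=E  mem[L1]=20
6. P1: load  L0  bus=[-]  L0: P0=S P1=S  mem[L0]=46
7. P1: store L1 := 16  bus=[-]  L1: P0=I P1=M  mem[L1]=20
8. P1: load  L0  bus=[-]  L0: P0=S P1=S  mem[L0]=46
9. P1: store L0 := 24  bus=[BusUpgr]  L0: P0=I P1=M  mem[L0]=46
10. P1: load  L1  bus=[-]  L1: P0=I P1=M  mem[L1]=20
11. P0: load  L1  bus=[BusRd,Flush]  L1: P0=S P1=S  mem[L1]=16
12. P1: store L1 := 64  bus=[BusUpgr]  L1: P0=I P1=M  mem[L1]=16
13. P1: load  L0  bus=[-]  L0: P0=I P1=M  mem[L0]=46
14. P1: store L0 := 7  bus=[-]  L0: P0=I P1=M  mem[L0]=46
15. P0: load  L0  bus=[BusRd,Flush]  L0: P0=S P1=S  mem[L0]=7
16. P1: load  L0  bus=[-]  L0: P0=S P1=S  mem[L0]=7
17. P1: store L0 := 24  bus=[BusUpgr]  L0: P0=I P1=M  mem[L0]=7
18. P1: store L1 := 64  bus=[-]  L1: P0=I P1=M  mem[L1]=16
19. P0: load  L1  bus=[BusRd,Flush]  L1: P0=S P1=S  mem[L1]=64

bus = none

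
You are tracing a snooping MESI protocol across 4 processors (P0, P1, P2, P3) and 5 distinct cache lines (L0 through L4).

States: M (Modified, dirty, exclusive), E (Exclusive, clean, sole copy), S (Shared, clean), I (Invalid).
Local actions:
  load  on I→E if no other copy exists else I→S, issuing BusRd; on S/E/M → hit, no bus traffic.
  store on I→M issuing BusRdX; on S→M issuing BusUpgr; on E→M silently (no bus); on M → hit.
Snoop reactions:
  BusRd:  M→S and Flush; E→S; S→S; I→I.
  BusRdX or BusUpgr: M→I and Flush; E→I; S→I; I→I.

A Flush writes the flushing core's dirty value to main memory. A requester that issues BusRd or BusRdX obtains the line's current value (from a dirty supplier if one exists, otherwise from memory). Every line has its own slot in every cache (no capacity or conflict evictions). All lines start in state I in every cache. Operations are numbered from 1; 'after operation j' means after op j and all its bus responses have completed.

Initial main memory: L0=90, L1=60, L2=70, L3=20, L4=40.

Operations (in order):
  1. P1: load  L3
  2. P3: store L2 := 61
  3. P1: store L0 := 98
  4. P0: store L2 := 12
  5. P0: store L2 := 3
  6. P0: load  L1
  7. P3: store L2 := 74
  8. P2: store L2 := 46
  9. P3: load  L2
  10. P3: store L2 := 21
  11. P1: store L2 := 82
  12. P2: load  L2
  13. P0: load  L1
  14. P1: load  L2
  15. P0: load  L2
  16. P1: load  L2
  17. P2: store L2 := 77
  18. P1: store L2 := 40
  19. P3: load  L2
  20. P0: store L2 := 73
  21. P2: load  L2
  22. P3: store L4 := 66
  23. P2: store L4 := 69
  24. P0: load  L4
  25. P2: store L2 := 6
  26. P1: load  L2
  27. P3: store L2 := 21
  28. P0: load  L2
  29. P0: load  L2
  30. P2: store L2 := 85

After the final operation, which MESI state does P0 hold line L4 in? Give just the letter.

step 1: P1: load  L3  ⟶  IEII  (L3)  txn=BusRd  M[L3]=20
step 2: P3: store L2 := 61  ⟶  IIIM  (L2)  txn=BusRdX  M[L2]=70
step 3: P1: store L0 := 98  ⟶  IMII  (L0)  txn=BusRdX  M[L0]=90
step 4: P0: store L2 := 12  ⟶  MIII  (L2)  txn=BusRdX+Flush  M[L2]=61
step 5: P0: store L2 := 3  ⟶  MIII  (L2)  txn=∅  M[L2]=61
step 6: P0: load  L1  ⟶  EIII  (L1)  txn=BusRd  M[L1]=60
step 7: P3: store L2 := 74  ⟶  IIIM  (L2)  txn=BusRdX+Flush  M[L2]=3
step 8: P2: store L2 := 46  ⟶  IIMI  (L2)  txn=BusRdX+Flush  M[L2]=74
step 9: P3: load  L2  ⟶  IISS  (L2)  txn=BusRd+Flush  M[L2]=46
step 10: P3: store L2 := 21  ⟶  IIIM  (L2)  txn=BusUpgr  M[L2]=46
step 11: P1: store L2 := 82  ⟶  IMII  (L2)  txn=BusRdX+Flush  M[L2]=21
step 12: P2: load  L2  ⟶  ISSI  (L2)  txn=BusRd+Flush  M[L2]=82
step 13: P0: load  L1  ⟶  EIII  (L1)  txn=∅  M[L1]=60
step 14: P1: load  L2  ⟶  ISSI  (L2)  txn=∅  M[L2]=82
step 15: P0: load  L2  ⟶  SSSI  (L2)  txn=BusRd  M[L2]=82
step 16: P1: load  L2  ⟶  SSSI  (L2)  txn=∅  M[L2]=82
step 17: P2: store L2 := 77  ⟶  IIMI  (L2)  txn=BusUpgr  M[L2]=82
step 18: P1: store L2 := 40  ⟶  IMII  (L2)  txn=BusRdX+Flush  M[L2]=77
step 19: P3: load  L2  ⟶  ISIS  (L2)  txn=BusRd+Flush  M[L2]=40
step 20: P0: store L2 := 73  ⟶  MIII  (L2)  txn=BusRdX  M[L2]=40
step 21: P2: load  L2  ⟶  SISI  (L2)  txn=BusRd+Flush  M[L2]=73
step 22: P3: store L4 := 66  ⟶  IIIM  (L4)  txn=BusRdX  M[L4]=40
step 23: P2: store L4 := 69  ⟶  IIMI  (L4)  txn=BusRdX+Flush  M[L4]=66
step 24: P0: load  L4  ⟶  SISI  (L4)  txn=BusRd+Flush  M[L4]=69
step 25: P2: store L2 := 6  ⟶  IIMI  (L2)  txn=BusUpgr  M[L2]=73
step 26: P1: load  L2  ⟶  ISSI  (L2)  txn=BusRd+Flush  M[L2]=6
step 27: P3: store L2 := 21  ⟶  IIIM  (L2)  txn=BusRdX  M[L2]=6
step 28: P0: load  L2  ⟶  SIIS  (L2)  txn=BusRd+Flush  M[L2]=21
step 29: P0: load  L2  ⟶  SIIS  (L2)  txn=∅  M[L2]=21
step 30: P2: store L2 := 85  ⟶  IIMI  (L2)  txn=BusRdX  M[L2]=21

state = S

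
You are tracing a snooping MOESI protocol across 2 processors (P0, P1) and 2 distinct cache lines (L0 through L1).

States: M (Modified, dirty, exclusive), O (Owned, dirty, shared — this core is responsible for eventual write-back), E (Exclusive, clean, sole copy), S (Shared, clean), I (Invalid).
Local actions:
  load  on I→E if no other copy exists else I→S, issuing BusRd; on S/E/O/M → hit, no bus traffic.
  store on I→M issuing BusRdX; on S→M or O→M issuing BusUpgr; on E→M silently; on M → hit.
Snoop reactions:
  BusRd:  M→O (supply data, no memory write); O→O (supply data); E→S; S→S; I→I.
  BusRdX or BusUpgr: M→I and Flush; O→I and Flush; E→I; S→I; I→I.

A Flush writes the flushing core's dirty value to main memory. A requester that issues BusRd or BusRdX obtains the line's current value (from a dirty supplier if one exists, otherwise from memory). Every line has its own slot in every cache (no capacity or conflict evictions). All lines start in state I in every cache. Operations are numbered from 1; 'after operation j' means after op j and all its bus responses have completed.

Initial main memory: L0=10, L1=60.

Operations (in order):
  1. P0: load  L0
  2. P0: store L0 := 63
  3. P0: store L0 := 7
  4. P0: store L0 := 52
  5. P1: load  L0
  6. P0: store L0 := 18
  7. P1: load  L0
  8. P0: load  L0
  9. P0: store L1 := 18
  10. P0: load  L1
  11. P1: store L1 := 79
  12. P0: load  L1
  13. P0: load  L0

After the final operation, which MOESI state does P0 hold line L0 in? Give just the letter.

  op1 P0: load  L0 → E/I on L0; bus BusRd; mem=10
  op2 P0: store L0 := 63 → M/I on L0; bus (none); mem=10
  op3 P0: store L0 := 7 → M/I on L0; bus (none); mem=10
  op4 P0: store L0 := 52 → M/I on L0; bus (none); mem=10
  op5 P1: load  L0 → O/S on L0; bus BusRd; mem=10
  op6 P0: store L0 := 18 → M/I on L0; bus BusUpgr; mem=10
  op7 P1: load  L0 → O/S on L0; bus BusRd; mem=10
  op8 P0: load  L0 → O/S on L0; bus (none); mem=10
  op9 P0: store L1 := 18 → M/I on L1; bus BusRdX; mem=60
  op10 P0: load  L1 → M/I on L1; bus (none); mem=60
  op11 P1: store L1 := 79 → I/M on L1; bus BusRdX Flush; mem=18
  op12 P0: load  L1 → S/O on L1; bus BusRd; mem=18
  op13 P0: load  L0 → O/S on L0; bus (none); mem=10

state = O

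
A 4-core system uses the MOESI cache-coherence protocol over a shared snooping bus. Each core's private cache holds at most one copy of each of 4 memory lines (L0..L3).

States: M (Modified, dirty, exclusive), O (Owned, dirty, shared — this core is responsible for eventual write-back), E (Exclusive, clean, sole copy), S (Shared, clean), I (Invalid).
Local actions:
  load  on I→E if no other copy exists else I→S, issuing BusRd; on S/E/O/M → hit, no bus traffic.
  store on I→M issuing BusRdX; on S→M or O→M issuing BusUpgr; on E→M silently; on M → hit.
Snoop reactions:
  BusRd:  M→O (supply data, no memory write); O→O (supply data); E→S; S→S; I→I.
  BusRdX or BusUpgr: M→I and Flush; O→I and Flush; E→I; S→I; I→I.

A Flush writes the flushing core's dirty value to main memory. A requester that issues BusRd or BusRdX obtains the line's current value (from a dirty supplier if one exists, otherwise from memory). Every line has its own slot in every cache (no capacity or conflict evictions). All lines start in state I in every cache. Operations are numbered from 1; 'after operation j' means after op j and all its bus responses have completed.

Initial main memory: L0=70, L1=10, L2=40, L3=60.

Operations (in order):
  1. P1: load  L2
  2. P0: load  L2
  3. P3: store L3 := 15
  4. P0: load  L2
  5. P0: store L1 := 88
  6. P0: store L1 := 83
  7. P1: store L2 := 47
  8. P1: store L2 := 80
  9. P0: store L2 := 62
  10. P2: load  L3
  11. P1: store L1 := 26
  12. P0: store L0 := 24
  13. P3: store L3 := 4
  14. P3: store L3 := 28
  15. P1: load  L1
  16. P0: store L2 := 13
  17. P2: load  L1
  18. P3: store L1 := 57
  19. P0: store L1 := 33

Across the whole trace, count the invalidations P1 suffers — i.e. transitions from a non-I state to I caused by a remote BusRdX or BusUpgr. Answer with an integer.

invalidations = 2

[1] P1: load  L2 | P0:I, P1:E(40), P2:I, P3:I | bus: BusRd
[2] P0: load  L2 | P0:S(40), P1:S(40), P2:I, P3:I | bus: BusRd
[3] P3: store L3 := 15 | P0:I, P1:I, P2:I, P3:M(15) | bus: BusRdX
[4] P0: load  L2 | P0:S(40), P1:S(40), P2:I, P3:I | bus: none
[5] P0: store L1 := 88 | P0:M(88), P1:I, P2:I, P3:I | bus: BusRdX
[6] P0: store L1 := 83 | P0:M(83), P1:I, P2:I, P3:I | bus: none
[7] P1: store L2 := 47 | P0:I, P1:M(47), P2:I, P3:I | bus: BusUpgr
[8] P1: store L2 := 80 | P0:I, P1:M(80), P2:I, P3:I | bus: none
[9] P0: store L2 := 62 | P0:M(62), P1:I, P2:I, P3:I | bus: BusRdX,Flush
[10] P2: load  L3 | P0:I, P1:I, P2:S(15), P3:O(15) | bus: BusRd
[11] P1: store L1 := 26 | P0:I, P1:M(26), P2:I, P3:I | bus: BusRdX,Flush
[12] P0: store L0 := 24 | P0:M(24), P1:I, P2:I, P3:I | bus: BusRdX
[13] P3: store L3 := 4 | P0:I, P1:I, P2:I, P3:M(4) | bus: BusUpgr
[14] P3: store L3 := 28 | P0:I, P1:I, P2:I, P3:M(28) | bus: none
[15] P1: load  L1 | P0:I, P1:M(26), P2:I, P3:I | bus: none
[16] P0: store L2 := 13 | P0:M(13), P1:I, P2:I, P3:I | bus: none
[17] P2: load  L1 | P0:I, P1:O(26), P2:S(26), P3:I | bus: BusRd
[18] P3: store L1 := 57 | P0:I, P1:I, P2:I, P3:M(57) | bus: BusRdX,Flush
[19] P0: store L1 := 33 | P0:M(33), P1:I, P2:I, P3:I | bus: BusRdX,Flush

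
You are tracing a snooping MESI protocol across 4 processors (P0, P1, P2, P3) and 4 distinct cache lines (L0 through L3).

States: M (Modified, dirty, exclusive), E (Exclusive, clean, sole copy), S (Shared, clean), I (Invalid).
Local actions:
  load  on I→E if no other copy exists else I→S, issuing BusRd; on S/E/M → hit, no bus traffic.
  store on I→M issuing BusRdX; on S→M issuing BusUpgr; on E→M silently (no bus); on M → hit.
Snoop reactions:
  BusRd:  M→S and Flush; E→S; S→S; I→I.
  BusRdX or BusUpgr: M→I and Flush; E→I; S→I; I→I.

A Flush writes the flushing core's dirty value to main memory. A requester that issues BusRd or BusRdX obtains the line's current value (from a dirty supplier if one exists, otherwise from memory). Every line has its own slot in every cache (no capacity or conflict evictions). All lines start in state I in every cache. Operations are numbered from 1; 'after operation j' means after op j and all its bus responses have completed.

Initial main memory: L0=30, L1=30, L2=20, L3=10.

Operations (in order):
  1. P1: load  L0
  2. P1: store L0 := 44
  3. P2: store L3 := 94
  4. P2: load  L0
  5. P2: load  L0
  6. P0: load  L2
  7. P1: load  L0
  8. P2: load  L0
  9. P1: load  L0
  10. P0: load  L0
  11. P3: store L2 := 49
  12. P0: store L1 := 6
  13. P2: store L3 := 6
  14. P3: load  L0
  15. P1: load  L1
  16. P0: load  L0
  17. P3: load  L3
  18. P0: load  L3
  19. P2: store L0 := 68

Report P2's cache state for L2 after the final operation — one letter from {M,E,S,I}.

1. P1: load  L0  bus=[BusRd]  L0: P0=I P1=E P2=I P3=I  mem[L0]=30
2. P1: store L0 := 44  bus=[-]  L0: P0=I P1=M P2=I P3=I  mem[L0]=30
3. P2: store L3 := 94  bus=[BusRdX]  L3: P0=I P1=I P2=M P3=I  mem[L3]=10
4. P2: load  L0  bus=[BusRd,Flush]  L0: P0=I P1=S P2=S P3=I  mem[L0]=44
5. P2: load  L0  bus=[-]  L0: P0=I P1=S P2=S P3=I  mem[L0]=44
6. P0: load  L2  bus=[BusRd]  L2: P0=E P1=I P2=I P3=I  mem[L2]=20
7. P1: load  L0  bus=[-]  L0: P0=I P1=S P2=S P3=I  mem[L0]=44
8. P2: load  L0  bus=[-]  L0: P0=I P1=S P2=S P3=I  mem[L0]=44
9. P1: load  L0  bus=[-]  L0: P0=I P1=S P2=S P3=I  mem[L0]=44
10. P0: load  L0  bus=[BusRd]  L0: P0=S P1=S P2=S P3=I  mem[L0]=44
11. P3: store L2 := 49  bus=[BusRdX]  L2: P0=I P1=I P2=I P3=M  mem[L2]=20
12. P0: store L1 := 6  bus=[BusRdX]  L1: P0=M P1=I P2=I P3=I  mem[L1]=30
13. P2: store L3 := 6  bus=[-]  L3: P0=I P1=I P2=M P3=I  mem[L3]=10
14. P3: load  L0  bus=[BusRd]  L0: P0=S P1=S P2=S P3=S  mem[L0]=44
15. P1: load  L1  bus=[BusRd,Flush]  L1: P0=S P1=S P2=I P3=I  mem[L1]=6
16. P0: load  L0  bus=[-]  L0: P0=S P1=S P2=S P3=S  mem[L0]=44
17. P3: load  L3  bus=[BusRd,Flush]  L3: P0=I P1=I P2=S P3=S  mem[L3]=6
18. P0: load  L3  bus=[BusRd]  L3: P0=S P1=I P2=S P3=S  mem[L3]=6
19. P2: store L0 := 68  bus=[BusUpgr]  L0: P0=I P1=I P2=M P3=I  mem[L0]=44

state = I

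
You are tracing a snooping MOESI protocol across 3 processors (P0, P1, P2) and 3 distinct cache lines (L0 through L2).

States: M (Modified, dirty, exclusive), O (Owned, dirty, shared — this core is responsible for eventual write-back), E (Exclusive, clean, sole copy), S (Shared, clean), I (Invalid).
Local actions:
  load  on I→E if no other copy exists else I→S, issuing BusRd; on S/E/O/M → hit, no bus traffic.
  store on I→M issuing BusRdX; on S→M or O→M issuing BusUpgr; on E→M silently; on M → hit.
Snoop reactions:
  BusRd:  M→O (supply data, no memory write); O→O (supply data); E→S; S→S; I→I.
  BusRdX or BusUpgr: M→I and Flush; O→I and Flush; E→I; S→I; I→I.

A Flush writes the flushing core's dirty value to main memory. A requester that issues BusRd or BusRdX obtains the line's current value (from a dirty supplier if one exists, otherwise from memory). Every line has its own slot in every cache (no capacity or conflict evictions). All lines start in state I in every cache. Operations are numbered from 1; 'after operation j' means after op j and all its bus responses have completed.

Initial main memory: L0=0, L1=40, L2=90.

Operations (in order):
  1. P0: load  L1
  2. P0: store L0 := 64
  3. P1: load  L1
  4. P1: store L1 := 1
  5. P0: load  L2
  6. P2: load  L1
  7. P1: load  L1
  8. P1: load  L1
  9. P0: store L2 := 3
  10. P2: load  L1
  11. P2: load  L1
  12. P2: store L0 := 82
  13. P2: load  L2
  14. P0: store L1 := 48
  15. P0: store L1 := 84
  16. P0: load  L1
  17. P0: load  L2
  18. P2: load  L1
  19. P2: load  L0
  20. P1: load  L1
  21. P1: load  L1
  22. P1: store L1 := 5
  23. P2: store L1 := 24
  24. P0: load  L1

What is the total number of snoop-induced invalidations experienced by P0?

1. P0: load  L1  bus=[BusRd]  L1: P0=E P1=I P2=I  mem[L1]=40
2. P0: store L0 := 64  bus=[BusRdX]  L0: P0=M P1=I P2=I  mem[L0]=0
3. P1: load  L1  bus=[BusRd]  L1: P0=S P1=S P2=I  mem[L1]=40
4. P1: store L1 := 1  bus=[BusUpgr]  L1: P0=I P1=M P2=I  mem[L1]=40
5. P0: load  L2  bus=[BusRd]  L2: P0=E P1=I P2=I  mem[L2]=90
6. P2: load  L1  bus=[BusRd]  L1: P0=I P1=O P2=S  mem[L1]=40
7. P1: load  L1  bus=[-]  L1: P0=I P1=O P2=S  mem[L1]=40
8. P1: load  L1  bus=[-]  L1: P0=I P1=O P2=S  mem[L1]=40
9. P0: store L2 := 3  bus=[-]  L2: P0=M P1=I P2=I  mem[L2]=90
10. P2: load  L1  bus=[-]  L1: P0=I P1=O P2=S  mem[L1]=40
11. P2: load  L1  bus=[-]  L1: P0=I P1=O P2=S  mem[L1]=40
12. P2: store L0 := 82  bus=[BusRdX,Flush]  L0: P0=I P1=I P2=M  mem[L0]=64
13. P2: load  L2  bus=[BusRd]  L2: P0=O P1=I P2=S  mem[L2]=90
14. P0: store L1 := 48  bus=[BusRdX,Flush]  L1: P0=M P1=I P2=I  mem[L1]=1
15. P0: store L1 := 84  bus=[-]  L1: P0=M P1=I P2=I  mem[L1]=1
16. P0: load  L1  bus=[-]  L1: P0=M P1=I P2=I  mem[L1]=1
17. P0: load  L2  bus=[-]  L2: P0=O P1=I P2=S  mem[L2]=90
18. P2: load  L1  bus=[BusRd]  L1: P0=O P1=I P2=S  mem[L1]=1
19. P2: load  L0  bus=[-]  L0: P0=I P1=I P2=M  mem[L0]=64
20. P1: load  L1  bus=[BusRd]  L1: P0=O P1=S P2=S  mem[L1]=1
21. P1: load  L1  bus=[-]  L1: P0=O P1=S P2=S  mem[L1]=1
22. P1: store L1 := 5  bus=[BusUpgr,Flush]  L1: P0=I P1=M P2=I  mem[L1]=84
23. P2: store L1 := 24  bus=[BusRdX,Flush]  L1: P0=I P1=I P2=M  mem[L1]=5
24. P0: load  L1  bus=[BusRd]  L1: P0=S P1=I P2=O  mem[L1]=5

invalidations = 3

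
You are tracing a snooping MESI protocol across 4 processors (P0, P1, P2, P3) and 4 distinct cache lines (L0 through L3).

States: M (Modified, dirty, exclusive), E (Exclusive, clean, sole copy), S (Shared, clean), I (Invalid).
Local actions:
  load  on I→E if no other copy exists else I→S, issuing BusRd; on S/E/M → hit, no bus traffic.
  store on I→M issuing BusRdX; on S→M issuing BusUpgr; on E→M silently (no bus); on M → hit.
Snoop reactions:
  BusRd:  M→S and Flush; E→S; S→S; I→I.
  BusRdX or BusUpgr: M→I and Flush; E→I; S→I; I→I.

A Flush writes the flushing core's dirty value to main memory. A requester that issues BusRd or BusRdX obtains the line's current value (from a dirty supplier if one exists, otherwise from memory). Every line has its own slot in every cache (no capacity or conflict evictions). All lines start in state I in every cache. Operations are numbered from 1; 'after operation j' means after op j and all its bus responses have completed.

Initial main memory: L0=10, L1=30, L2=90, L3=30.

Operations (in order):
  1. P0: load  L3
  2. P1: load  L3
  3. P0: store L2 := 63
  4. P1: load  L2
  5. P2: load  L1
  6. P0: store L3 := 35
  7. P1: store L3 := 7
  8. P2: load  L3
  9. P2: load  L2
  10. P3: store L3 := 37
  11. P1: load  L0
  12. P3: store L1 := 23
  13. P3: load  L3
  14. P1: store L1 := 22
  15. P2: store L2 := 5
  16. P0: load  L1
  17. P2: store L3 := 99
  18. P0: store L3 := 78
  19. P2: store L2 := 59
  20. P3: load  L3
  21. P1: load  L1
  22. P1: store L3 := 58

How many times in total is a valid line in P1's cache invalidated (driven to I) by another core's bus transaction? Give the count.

invalidations = 3

[1] P0: load  L3 | P0:E(30), P1:I, P2:I, P3:I | bus: BusRd
[2] P1: load  L3 | P0:S(30), P1:S(30), P2:I, P3:I | bus: BusRd
[3] P0: store L2 := 63 | P0:M(63), P1:I, P2:I, P3:I | bus: BusRdX
[4] P1: load  L2 | P0:S(63), P1:S(63), P2:I, P3:I | bus: BusRd,Flush
[5] P2: load  L1 | P0:I, P1:I, P2:E(30), P3:I | bus: BusRd
[6] P0: store L3 := 35 | P0:M(35), P1:I, P2:I, P3:I | bus: BusUpgr
[7] P1: store L3 := 7 | P0:I, P1:M(7), P2:I, P3:I | bus: BusRdX,Flush
[8] P2: load  L3 | P0:I, P1:S(7), P2:S(7), P3:I | bus: BusRd,Flush
[9] P2: load  L2 | P0:S(63), P1:S(63), P2:S(63), P3:I | bus: BusRd
[10] P3: store L3 := 37 | P0:I, P1:I, P2:I, P3:M(37) | bus: BusRdX
[11] P1: load  L0 | P0:I, P1:E(10), P2:I, P3:I | bus: BusRd
[12] P3: store L1 := 23 | P0:I, P1:I, P2:I, P3:M(23) | bus: BusRdX
[13] P3: load  L3 | P0:I, P1:I, P2:I, P3:M(37) | bus: none
[14] P1: store L1 := 22 | P0:I, P1:M(22), P2:I, P3:I | bus: BusRdX,Flush
[15] P2: store L2 := 5 | P0:I, P1:I, P2:M(5), P3:I | bus: BusUpgr
[16] P0: load  L1 | P0:S(22), P1:S(22), P2:I, P3:I | bus: BusRd,Flush
[17] P2: store L3 := 99 | P0:I, P1:I, P2:M(99), P3:I | bus: BusRdX,Flush
[18] P0: store L3 := 78 | P0:M(78), P1:I, P2:I, P3:I | bus: BusRdX,Flush
[19] P2: store L2 := 59 | P0:I, P1:I, P2:M(59), P3:I | bus: none
[20] P3: load  L3 | P0:S(78), P1:I, P2:I, P3:S(78) | bus: BusRd,Flush
[21] P1: load  L1 | P0:S(22), P1:S(22), P2:I, P3:I | bus: none
[22] P1: store L3 := 58 | P0:I, P1:M(58), P2:I, P3:I | bus: BusRdX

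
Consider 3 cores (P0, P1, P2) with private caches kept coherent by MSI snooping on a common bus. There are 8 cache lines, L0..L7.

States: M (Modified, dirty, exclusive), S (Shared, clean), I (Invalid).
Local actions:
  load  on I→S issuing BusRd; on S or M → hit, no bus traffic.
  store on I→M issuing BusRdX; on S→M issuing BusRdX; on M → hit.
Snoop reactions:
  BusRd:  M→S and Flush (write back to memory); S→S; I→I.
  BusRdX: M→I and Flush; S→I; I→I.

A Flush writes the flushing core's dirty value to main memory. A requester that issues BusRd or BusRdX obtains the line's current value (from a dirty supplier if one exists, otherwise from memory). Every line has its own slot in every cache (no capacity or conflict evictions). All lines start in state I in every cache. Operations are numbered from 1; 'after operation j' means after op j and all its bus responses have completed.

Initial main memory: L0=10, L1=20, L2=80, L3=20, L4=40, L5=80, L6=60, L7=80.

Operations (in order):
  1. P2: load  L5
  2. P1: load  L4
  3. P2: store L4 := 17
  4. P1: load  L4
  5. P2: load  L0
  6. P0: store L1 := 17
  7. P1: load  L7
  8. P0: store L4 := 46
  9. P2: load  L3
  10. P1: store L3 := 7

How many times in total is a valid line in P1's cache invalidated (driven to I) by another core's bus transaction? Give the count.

invalidations = 2

  op1 P2: load  L5 → I/I/S on L5; bus BusRd; mem=80
  op2 P1: load  L4 → I/S/I on L4; bus BusRd; mem=40
  op3 P2: store L4 := 17 → I/I/M on L4; bus BusRdX; mem=40
  op4 P1: load  L4 → I/S/S on L4; bus BusRd Flush; mem=17
  op5 P2: load  L0 → I/I/S on L0; bus BusRd; mem=10
  op6 P0: store L1 := 17 → M/I/I on L1; bus BusRdX; mem=20
  op7 P1: load  L7 → I/S/I on L7; bus BusRd; mem=80
  op8 P0: store L4 := 46 → M/I/I on L4; bus BusRdX; mem=17
  op9 P2: load  L3 → I/I/S on L3; bus BusRd; mem=20
  op10 P1: store L3 := 7 → I/M/I on L3; bus BusRdX; mem=20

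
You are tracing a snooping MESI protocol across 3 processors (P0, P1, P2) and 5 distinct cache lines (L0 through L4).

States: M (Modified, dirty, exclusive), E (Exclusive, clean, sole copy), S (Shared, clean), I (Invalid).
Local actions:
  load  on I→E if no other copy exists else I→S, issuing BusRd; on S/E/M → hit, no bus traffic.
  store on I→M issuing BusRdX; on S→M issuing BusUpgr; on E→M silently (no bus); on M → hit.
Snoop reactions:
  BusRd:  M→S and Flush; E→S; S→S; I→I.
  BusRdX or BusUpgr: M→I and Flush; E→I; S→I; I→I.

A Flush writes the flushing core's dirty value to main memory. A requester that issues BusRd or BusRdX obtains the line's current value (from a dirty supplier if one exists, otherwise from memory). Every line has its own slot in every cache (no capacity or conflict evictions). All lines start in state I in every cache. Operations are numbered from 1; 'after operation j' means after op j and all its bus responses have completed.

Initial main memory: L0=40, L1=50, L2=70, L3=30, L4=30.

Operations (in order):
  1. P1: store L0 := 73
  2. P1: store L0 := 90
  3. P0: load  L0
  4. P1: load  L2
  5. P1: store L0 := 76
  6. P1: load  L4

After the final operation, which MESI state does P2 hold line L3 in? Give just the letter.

step 1: P1: store L0 := 73  ⟶  IMI  (L0)  txn=BusRdX  M[L0]=40
step 2: P1: store L0 := 90  ⟶  IMI  (L0)  txn=∅  M[L0]=40
step 3: P0: load  L0  ⟶  SSI  (L0)  txn=BusRd+Flush  M[L0]=90
step 4: P1: load  L2  ⟶  IEI  (L2)  txn=BusRd  M[L2]=70
step 5: P1: store L0 := 76  ⟶  IMI  (L0)  txn=BusUpgr  M[L0]=90
step 6: P1: load  L4  ⟶  IEI  (L4)  txn=BusRd  M[L4]=30

state = I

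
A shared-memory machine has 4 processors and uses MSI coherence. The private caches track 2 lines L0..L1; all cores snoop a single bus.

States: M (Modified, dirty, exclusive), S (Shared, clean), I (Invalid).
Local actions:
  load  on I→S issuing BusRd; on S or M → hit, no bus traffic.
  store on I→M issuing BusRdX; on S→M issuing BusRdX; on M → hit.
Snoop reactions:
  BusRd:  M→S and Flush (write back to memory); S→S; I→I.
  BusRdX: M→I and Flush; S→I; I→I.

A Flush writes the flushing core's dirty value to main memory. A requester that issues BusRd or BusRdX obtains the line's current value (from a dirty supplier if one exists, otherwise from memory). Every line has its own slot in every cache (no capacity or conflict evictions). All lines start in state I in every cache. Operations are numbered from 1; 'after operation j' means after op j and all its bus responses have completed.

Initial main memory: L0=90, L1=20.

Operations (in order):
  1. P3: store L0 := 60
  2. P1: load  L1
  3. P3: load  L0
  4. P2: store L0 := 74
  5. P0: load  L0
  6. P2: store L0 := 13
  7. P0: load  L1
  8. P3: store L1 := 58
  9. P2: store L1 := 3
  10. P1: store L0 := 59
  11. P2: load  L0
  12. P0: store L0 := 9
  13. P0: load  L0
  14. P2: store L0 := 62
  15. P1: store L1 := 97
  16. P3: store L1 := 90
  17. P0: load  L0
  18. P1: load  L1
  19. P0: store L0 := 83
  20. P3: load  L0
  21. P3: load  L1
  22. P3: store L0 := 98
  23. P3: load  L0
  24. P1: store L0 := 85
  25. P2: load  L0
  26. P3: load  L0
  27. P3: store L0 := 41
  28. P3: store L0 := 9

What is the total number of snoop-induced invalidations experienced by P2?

step 1: P3: store L0 := 60  ⟶  IIIM  (L0)  txn=BusRdX  M[L0]=90
step 2: P1: load  L1  ⟶  ISII  (L1)  txn=BusRd  M[L1]=20
step 3: P3: load  L0  ⟶  IIIM  (L0)  txn=∅  M[L0]=90
step 4: P2: store L0 := 74  ⟶  IIMI  (L0)  txn=BusRdX+Flush  M[L0]=60
step 5: P0: load  L0  ⟶  SISI  (L0)  txn=BusRd+Flush  M[L0]=74
step 6: P2: store L0 := 13  ⟶  IIMI  (L0)  txn=BusRdX  M[L0]=74
step 7: P0: load  L1  ⟶  SSII  (L1)  txn=BusRd  M[L1]=20
step 8: P3: store L1 := 58  ⟶  IIIM  (L1)  txn=BusRdX  M[L1]=20
step 9: P2: store L1 := 3  ⟶  IIMI  (L1)  txn=BusRdX+Flush  M[L1]=58
step 10: P1: store L0 := 59  ⟶  IMII  (L0)  txn=BusRdX+Flush  M[L0]=13
step 11: P2: load  L0  ⟶  ISSI  (L0)  txn=BusRd+Flush  M[L0]=59
step 12: P0: store L0 := 9  ⟶  MIII  (L0)  txn=BusRdX  M[L0]=59
step 13: P0: load  L0  ⟶  MIII  (L0)  txn=∅  M[L0]=59
step 14: P2: store L0 := 62  ⟶  IIMI  (L0)  txn=BusRdX+Flush  M[L0]=9
step 15: P1: store L1 := 97  ⟶  IMII  (L1)  txn=BusRdX+Flush  M[L1]=3
step 16: P3: store L1 := 90  ⟶  IIIM  (L1)  txn=BusRdX+Flush  M[L1]=97
step 17: P0: load  L0  ⟶  SISI  (L0)  txn=BusRd+Flush  M[L0]=62
step 18: P1: load  L1  ⟶  ISIS  (L1)  txn=BusRd+Flush  M[L1]=90
step 19: P0: store L0 := 83  ⟶  MIII  (L0)  txn=BusRdX  M[L0]=62
step 20: P3: load  L0  ⟶  SIIS  (L0)  txn=BusRd+Flush  M[L0]=83
step 21: P3: load  L1  ⟶  ISIS  (L1)  txn=∅  M[L1]=90
step 22: P3: store L0 := 98  ⟶  IIIM  (L0)  txn=BusRdX  M[L0]=83
step 23: P3: load  L0  ⟶  IIIM  (L0)  txn=∅  M[L0]=83
step 24: P1: store L0 := 85  ⟶  IMII  (L0)  txn=BusRdX+Flush  M[L0]=98
step 25: P2: load  L0  ⟶  ISSI  (L0)  txn=BusRd+Flush  M[L0]=85
step 26: P3: load  L0  ⟶  ISSS  (L0)  txn=BusRd  M[L0]=85
step 27: P3: store L0 := 41  ⟶  IIIM  (L0)  txn=BusRdX  M[L0]=85
step 28: P3: store L0 := 9  ⟶  IIIM  (L0)  txn=∅  M[L0]=85

invalidations = 5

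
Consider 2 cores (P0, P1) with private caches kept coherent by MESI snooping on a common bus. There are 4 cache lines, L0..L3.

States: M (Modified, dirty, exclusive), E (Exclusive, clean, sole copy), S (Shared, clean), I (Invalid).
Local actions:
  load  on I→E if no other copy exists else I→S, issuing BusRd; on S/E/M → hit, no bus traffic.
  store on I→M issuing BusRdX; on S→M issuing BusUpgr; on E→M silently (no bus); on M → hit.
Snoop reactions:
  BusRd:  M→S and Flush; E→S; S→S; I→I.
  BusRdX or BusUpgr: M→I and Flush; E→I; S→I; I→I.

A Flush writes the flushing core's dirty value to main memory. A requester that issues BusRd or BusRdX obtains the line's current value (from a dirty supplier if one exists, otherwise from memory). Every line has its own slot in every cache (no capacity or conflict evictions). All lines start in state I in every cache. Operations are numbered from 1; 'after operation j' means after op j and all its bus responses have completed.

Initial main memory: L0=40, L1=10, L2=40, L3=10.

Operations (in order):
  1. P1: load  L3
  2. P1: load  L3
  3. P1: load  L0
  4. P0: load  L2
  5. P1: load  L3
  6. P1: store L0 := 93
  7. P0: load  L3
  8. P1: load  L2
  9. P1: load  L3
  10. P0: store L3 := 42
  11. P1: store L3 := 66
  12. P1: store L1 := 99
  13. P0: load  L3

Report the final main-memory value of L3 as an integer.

  op1 P1: load  L3 → I/E on L3; bus BusRd; mem=10
  op2 P1: load  L3 → I/E on L3; bus (none); mem=10
  op3 P1: load  L0 → I/E on L0; bus BusRd; mem=40
  op4 P0: load  L2 → E/I on L2; bus BusRd; mem=40
  op5 P1: load  L3 → I/E on L3; bus (none); mem=10
  op6 P1: store L0 := 93 → I/M on L0; bus (none); mem=40
  op7 P0: load  L3 → S/S on L3; bus BusRd; mem=10
  op8 P1: load  L2 → S/S on L2; bus BusRd; mem=40
  op9 P1: load  L3 → S/S on L3; bus (none); mem=10
  op10 P0: store L3 := 42 → M/I on L3; bus BusUpgr; mem=10
  op11 P1: store L3 := 66 → I/M on L3; bus BusRdX Flush; mem=42
  op12 P1: store L1 := 99 → I/M on L1; bus BusRdX; mem=10
  op13 P0: load  L3 → S/S on L3; bus BusRd Flush; mem=66

memory[L3] = 66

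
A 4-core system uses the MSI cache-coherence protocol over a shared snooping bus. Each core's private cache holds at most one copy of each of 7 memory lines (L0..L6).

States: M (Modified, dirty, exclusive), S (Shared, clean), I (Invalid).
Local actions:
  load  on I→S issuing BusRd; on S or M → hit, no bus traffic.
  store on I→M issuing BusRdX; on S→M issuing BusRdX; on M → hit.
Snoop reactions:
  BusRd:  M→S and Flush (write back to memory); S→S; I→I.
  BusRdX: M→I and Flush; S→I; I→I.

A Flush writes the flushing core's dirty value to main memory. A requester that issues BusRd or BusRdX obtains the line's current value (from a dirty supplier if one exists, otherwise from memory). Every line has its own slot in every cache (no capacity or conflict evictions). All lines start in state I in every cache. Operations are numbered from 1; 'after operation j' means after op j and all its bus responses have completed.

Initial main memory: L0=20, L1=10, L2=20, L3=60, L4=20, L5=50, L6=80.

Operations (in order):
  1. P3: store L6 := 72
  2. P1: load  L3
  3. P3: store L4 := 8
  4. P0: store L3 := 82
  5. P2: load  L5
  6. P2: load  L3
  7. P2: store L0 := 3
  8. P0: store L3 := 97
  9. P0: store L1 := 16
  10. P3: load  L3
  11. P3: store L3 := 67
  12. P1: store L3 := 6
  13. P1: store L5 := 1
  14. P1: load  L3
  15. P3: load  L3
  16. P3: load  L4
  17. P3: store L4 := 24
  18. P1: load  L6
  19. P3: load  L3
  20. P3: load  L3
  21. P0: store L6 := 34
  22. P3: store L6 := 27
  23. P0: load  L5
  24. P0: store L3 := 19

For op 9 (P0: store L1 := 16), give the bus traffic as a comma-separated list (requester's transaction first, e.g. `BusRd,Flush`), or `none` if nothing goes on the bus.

bus = BusRdX

[1] P3: store L6 := 72 | P0:I, P1:I, P2:I, P3:M(72) | bus: BusRdX
[2] P1: load  L3 | P0:I, P1:S(60), P2:I, P3:I | bus: BusRd
[3] P3: store L4 := 8 | P0:I, P1:I, P2:I, P3:M(8) | bus: BusRdX
[4] P0: store L3 := 82 | P0:M(82), P1:I, P2:I, P3:I | bus: BusRdX
[5] P2: load  L5 | P0:I, P1:I, P2:S(50), P3:I | bus: BusRd
[6] P2: load  L3 | P0:S(82), P1:I, P2:S(82), P3:I | bus: BusRd,Flush
[7] P2: store L0 := 3 | P0:I, P1:I, P2:M(3), P3:I | bus: BusRdX
[8] P0: store L3 := 97 | P0:M(97), P1:I, P2:I, P3:I | bus: BusRdX
[9] P0: store L1 := 16 | P0:M(16), P1:I, P2:I, P3:I | bus: BusRdX
[10] P3: load  L3 | P0:S(97), P1:I, P2:I, P3:S(97) | bus: BusRd,Flush
[11] P3: store L3 := 67 | P0:I, P1:I, P2:I, P3:M(67) | bus: BusRdX
[12] P1: store L3 := 6 | P0:I, P1:M(6), P2:I, P3:I | bus: BusRdX,Flush
[13] P1: store L5 := 1 | P0:I, P1:M(1), P2:I, P3:I | bus: BusRdX
[14] P1: load  L3 | P0:I, P1:M(6), P2:I, P3:I | bus: none
[15] P3: load  L3 | P0:I, P1:S(6), P2:I, P3:S(6) | bus: BusRd,Flush
[16] P3: load  L4 | P0:I, P1:I, P2:I, P3:M(8) | bus: none
[17] P3: store L4 := 24 | P0:I, P1:I, P2:I, P3:M(24) | bus: none
[18] P1: load  L6 | P0:I, P1:S(72), P2:I, P3:S(72) | bus: BusRd,Flush
[19] P3: load  L3 | P0:I, P1:S(6), P2:I, P3:S(6) | bus: none
[20] P3: load  L3 | P0:I, P1:S(6), P2:I, P3:S(6) | bus: none
[21] P0: store L6 := 34 | P0:M(34), P1:I, P2:I, P3:I | bus: BusRdX
[22] P3: store L6 := 27 | P0:I, P1:I, P2:I, P3:M(27) | bus: BusRdX,Flush
[23] P0: load  L5 | P0:S(1), P1:S(1), P2:I, P3:I | bus: BusRd,Flush
[24] P0: store L3 := 19 | P0:M(19), P1:I, P2:I, P3:I | bus: BusRdX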